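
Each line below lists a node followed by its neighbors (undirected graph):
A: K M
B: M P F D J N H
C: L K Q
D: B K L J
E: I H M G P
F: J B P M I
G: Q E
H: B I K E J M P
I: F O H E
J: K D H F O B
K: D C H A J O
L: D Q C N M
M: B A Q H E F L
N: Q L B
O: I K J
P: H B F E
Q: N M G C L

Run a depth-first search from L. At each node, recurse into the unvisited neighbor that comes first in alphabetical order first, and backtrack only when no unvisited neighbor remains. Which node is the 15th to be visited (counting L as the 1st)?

Visit L
L → C
C → K
K → A
A → M
M → B
B → D
D → J
J → F
F → I
I → E
E → G
G → Q
Q → N
E → H
H → P
I → O

Visit order: L, C, K, A, M, B, D, J, F, I, E, G, Q, N, H, P, O

H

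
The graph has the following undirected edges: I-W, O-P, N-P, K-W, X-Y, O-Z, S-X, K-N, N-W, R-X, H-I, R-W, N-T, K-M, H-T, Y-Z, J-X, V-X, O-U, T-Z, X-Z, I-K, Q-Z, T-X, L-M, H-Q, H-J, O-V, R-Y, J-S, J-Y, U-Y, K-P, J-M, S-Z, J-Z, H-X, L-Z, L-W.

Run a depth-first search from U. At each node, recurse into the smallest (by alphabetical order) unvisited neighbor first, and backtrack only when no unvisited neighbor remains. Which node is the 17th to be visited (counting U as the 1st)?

Q

Visit U
U → O
O → P
P → K
K → I
I → H
H → J
J → M
M → L
L → W
W → N
N → T
T → X
X → R
R → Y
Y → Z
Z → Q
Z → S
X → V

Visit order: U, O, P, K, I, H, J, M, L, W, N, T, X, R, Y, Z, Q, S, V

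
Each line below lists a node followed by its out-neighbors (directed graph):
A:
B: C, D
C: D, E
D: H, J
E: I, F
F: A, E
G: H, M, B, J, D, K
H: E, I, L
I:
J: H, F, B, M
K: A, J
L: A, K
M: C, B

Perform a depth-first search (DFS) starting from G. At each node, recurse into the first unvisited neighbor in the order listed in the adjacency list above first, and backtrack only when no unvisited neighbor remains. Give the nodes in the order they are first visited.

G → H → E → I → F → A → L → K → J → B → C → D → M

Visit G
G → H
H → E
E → I
E → F
F → A
H → L
L → K
K → J
J → B
B → C
C → D
J → M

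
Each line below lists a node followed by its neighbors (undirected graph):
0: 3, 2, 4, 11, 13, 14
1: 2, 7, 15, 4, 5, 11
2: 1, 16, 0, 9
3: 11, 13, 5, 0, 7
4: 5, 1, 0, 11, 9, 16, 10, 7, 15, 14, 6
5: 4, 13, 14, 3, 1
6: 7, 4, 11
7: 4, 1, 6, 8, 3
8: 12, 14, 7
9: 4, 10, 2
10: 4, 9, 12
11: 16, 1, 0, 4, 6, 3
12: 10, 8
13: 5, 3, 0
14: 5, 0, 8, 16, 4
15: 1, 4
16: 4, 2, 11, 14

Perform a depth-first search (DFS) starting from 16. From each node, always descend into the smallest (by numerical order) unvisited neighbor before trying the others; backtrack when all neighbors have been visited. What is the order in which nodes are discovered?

16, 2, 0, 3, 5, 1, 4, 6, 7, 8, 12, 10, 9, 14, 11, 15, 13

Visit 16
16 → 2
2 → 0
0 → 3
3 → 5
5 → 1
1 → 4
4 → 6
6 → 7
7 → 8
8 → 12
12 → 10
10 → 9
8 → 14
6 → 11
4 → 15
5 → 13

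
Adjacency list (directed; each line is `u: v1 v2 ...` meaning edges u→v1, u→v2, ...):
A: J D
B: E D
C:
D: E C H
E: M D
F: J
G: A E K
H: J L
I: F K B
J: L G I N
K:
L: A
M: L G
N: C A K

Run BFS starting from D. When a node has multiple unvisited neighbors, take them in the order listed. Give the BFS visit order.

D, E, C, H, M, J, L, G, I, N, A, K, F, B

Visit D; enqueue E, C, H → queue [E, C, H]
Visit E; enqueue M → queue [C, H, M]
Visit C → queue [H, M]
Visit H; enqueue J, L → queue [M, J, L]
Visit M; enqueue G → queue [J, L, G]
Visit J; enqueue I, N → queue [L, G, I, N]
Visit L; enqueue A → queue [G, I, N, A]
Visit G; enqueue K → queue [I, N, A, K]
Visit I; enqueue F, B → queue [N, A, K, F, B]
Visit N → queue [A, K, F, B]
Visit A → queue [K, F, B]
Visit K → queue [F, B]
Visit F → queue [B]
Visit B → queue []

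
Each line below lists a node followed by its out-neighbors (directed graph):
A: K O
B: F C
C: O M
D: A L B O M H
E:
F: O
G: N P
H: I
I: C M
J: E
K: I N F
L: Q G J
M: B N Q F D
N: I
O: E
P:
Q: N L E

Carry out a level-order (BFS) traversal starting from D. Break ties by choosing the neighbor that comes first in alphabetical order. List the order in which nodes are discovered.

Visit D; enqueue A, B, H, L, M, O → queue [A, B, H, L, M, O]
Visit A; enqueue K → queue [B, H, L, M, O, K]
Visit B; enqueue C, F → queue [H, L, M, O, K, C, F]
Visit H; enqueue I → queue [L, M, O, K, C, F, I]
Visit L; enqueue G, J, Q → queue [M, O, K, C, F, I, G, J, Q]
Visit M; enqueue N → queue [O, K, C, F, I, G, J, Q, N]
Visit O; enqueue E → queue [K, C, F, I, G, J, Q, N, E]
Visit K → queue [C, F, I, G, J, Q, N, E]
Visit C → queue [F, I, G, J, Q, N, E]
Visit F → queue [I, G, J, Q, N, E]
Visit I → queue [G, J, Q, N, E]
Visit G; enqueue P → queue [J, Q, N, E, P]
Visit J → queue [Q, N, E, P]
Visit Q → queue [N, E, P]
Visit N → queue [E, P]
Visit E → queue [P]
Visit P → queue []

D, A, B, H, L, M, O, K, C, F, I, G, J, Q, N, E, P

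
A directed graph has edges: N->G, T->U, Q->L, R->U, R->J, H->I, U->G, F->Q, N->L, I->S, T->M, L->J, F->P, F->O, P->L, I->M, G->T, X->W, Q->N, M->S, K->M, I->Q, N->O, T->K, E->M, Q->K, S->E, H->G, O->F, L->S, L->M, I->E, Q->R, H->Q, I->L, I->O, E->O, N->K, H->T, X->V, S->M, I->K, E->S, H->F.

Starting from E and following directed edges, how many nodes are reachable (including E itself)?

BFS from E visits: E, M, O, S, F, P, Q, L, K, N, R, J, G, U, T
Reachable nodes: 15 of 20 total.

15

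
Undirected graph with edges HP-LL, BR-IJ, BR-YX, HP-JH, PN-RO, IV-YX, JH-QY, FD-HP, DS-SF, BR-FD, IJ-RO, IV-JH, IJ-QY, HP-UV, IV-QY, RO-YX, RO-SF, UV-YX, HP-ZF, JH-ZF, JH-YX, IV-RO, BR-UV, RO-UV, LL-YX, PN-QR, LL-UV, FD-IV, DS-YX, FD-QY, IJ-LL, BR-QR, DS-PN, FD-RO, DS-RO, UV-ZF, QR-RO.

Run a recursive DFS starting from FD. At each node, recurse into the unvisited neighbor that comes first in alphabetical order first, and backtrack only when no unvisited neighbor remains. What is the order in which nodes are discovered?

Visit FD
FD → BR
BR → IJ
IJ → LL
LL → HP
HP → JH
JH → IV
IV → QY
IV → RO
RO → DS
DS → PN
PN → QR
DS → SF
DS → YX
YX → UV
UV → ZF

FD, BR, IJ, LL, HP, JH, IV, QY, RO, DS, PN, QR, SF, YX, UV, ZF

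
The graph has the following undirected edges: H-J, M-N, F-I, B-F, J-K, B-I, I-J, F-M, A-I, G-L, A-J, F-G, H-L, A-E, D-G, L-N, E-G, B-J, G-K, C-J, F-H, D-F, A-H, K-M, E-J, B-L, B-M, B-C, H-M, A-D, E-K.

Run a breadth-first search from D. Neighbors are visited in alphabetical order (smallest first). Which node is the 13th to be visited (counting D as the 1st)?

C

Visit D; enqueue A, F, G → queue [A, F, G]
Visit A; enqueue E, H, I, J → queue [F, G, E, H, I, J]
Visit F; enqueue B, M → queue [G, E, H, I, J, B, M]
Visit G; enqueue K, L → queue [E, H, I, J, B, M, K, L]
Visit E → queue [H, I, J, B, M, K, L]
Visit H → queue [I, J, B, M, K, L]
Visit I → queue [J, B, M, K, L]
Visit J; enqueue C → queue [B, M, K, L, C]
Visit B → queue [M, K, L, C]
Visit M; enqueue N → queue [K, L, C, N]
Visit K → queue [L, C, N]
Visit L → queue [C, N]
Visit C → queue [N]
Visit N → queue []

Visit order: D, A, F, G, E, H, I, J, B, M, K, L, C, N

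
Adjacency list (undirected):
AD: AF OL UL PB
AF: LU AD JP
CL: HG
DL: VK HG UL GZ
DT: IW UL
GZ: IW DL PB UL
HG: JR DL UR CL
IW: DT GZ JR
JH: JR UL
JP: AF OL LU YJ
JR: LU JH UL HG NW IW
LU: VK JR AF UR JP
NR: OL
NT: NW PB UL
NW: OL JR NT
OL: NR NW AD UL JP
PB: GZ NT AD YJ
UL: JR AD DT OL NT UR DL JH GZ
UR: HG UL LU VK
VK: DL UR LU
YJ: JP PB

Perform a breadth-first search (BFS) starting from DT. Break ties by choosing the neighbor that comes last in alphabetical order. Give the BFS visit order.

DT, UL, IW, UR, OL, NT, JR, JH, GZ, DL, AD, VK, LU, HG, NW, NR, JP, PB, AF, CL, YJ

Visit DT; enqueue UL, IW → queue [UL, IW]
Visit UL; enqueue UR, OL, NT, JR, JH, GZ, DL, AD → queue [IW, UR, OL, NT, JR, JH, GZ, DL, AD]
Visit IW → queue [UR, OL, NT, JR, JH, GZ, DL, AD]
Visit UR; enqueue VK, LU, HG → queue [OL, NT, JR, JH, GZ, DL, AD, VK, LU, HG]
Visit OL; enqueue NW, NR, JP → queue [NT, JR, JH, GZ, DL, AD, VK, LU, HG, NW, NR, JP]
Visit NT; enqueue PB → queue [JR, JH, GZ, DL, AD, VK, LU, HG, NW, NR, JP, PB]
Visit JR → queue [JH, GZ, DL, AD, VK, LU, HG, NW, NR, JP, PB]
Visit JH → queue [GZ, DL, AD, VK, LU, HG, NW, NR, JP, PB]
Visit GZ → queue [DL, AD, VK, LU, HG, NW, NR, JP, PB]
Visit DL → queue [AD, VK, LU, HG, NW, NR, JP, PB]
Visit AD; enqueue AF → queue [VK, LU, HG, NW, NR, JP, PB, AF]
Visit VK → queue [LU, HG, NW, NR, JP, PB, AF]
Visit LU → queue [HG, NW, NR, JP, PB, AF]
Visit HG; enqueue CL → queue [NW, NR, JP, PB, AF, CL]
Visit NW → queue [NR, JP, PB, AF, CL]
Visit NR → queue [JP, PB, AF, CL]
Visit JP; enqueue YJ → queue [PB, AF, CL, YJ]
Visit PB → queue [AF, CL, YJ]
Visit AF → queue [CL, YJ]
Visit CL → queue [YJ]
Visit YJ → queue []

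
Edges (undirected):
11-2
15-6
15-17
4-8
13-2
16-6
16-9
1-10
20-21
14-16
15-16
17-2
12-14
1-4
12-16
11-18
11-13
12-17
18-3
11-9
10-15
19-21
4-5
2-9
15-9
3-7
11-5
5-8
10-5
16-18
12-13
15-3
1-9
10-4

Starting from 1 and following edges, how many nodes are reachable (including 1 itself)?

18

BFS from 1 visits: 1, 4, 9, 10, 5, 8, 2, 11, 15, 16, 13, 17, 18, 3, 6, 12, 14, 7
Reachable nodes: 18 of 21 total.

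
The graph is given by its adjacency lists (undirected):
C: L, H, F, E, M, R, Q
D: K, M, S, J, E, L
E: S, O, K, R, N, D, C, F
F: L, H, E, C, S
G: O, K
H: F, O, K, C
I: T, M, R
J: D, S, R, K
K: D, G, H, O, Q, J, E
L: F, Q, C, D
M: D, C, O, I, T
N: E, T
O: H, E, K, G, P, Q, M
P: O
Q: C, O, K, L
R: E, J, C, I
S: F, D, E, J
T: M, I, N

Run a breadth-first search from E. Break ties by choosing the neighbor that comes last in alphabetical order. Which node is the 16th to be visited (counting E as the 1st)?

G

Visit E; enqueue S, R, O, N, K, F, D, C → queue [S, R, O, N, K, F, D, C]
Visit S; enqueue J → queue [R, O, N, K, F, D, C, J]
Visit R; enqueue I → queue [O, N, K, F, D, C, J, I]
Visit O; enqueue Q, P, M, H, G → queue [N, K, F, D, C, J, I, Q, P, M, H, G]
Visit N; enqueue T → queue [K, F, D, C, J, I, Q, P, M, H, G, T]
Visit K → queue [F, D, C, J, I, Q, P, M, H, G, T]
Visit F; enqueue L → queue [D, C, J, I, Q, P, M, H, G, T, L]
Visit D → queue [C, J, I, Q, P, M, H, G, T, L]
Visit C → queue [J, I, Q, P, M, H, G, T, L]
Visit J → queue [I, Q, P, M, H, G, T, L]
Visit I → queue [Q, P, M, H, G, T, L]
Visit Q → queue [P, M, H, G, T, L]
Visit P → queue [M, H, G, T, L]
Visit M → queue [H, G, T, L]
Visit H → queue [G, T, L]
Visit G → queue [T, L]
Visit T → queue [L]
Visit L → queue []

Visit order: E, S, R, O, N, K, F, D, C, J, I, Q, P, M, H, G, T, L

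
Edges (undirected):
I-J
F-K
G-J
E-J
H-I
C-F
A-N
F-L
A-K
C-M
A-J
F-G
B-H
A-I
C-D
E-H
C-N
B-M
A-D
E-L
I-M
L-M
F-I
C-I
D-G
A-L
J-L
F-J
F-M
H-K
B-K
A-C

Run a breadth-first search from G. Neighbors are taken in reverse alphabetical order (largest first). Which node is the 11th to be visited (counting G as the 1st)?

Visit G; enqueue J, F, D → queue [J, F, D]
Visit J; enqueue L, I, E, A → queue [F, D, L, I, E, A]
Visit F; enqueue M, K, C → queue [D, L, I, E, A, M, K, C]
Visit D → queue [L, I, E, A, M, K, C]
Visit L → queue [I, E, A, M, K, C]
Visit I; enqueue H → queue [E, A, M, K, C, H]
Visit E → queue [A, M, K, C, H]
Visit A; enqueue N → queue [M, K, C, H, N]
Visit M; enqueue B → queue [K, C, H, N, B]
Visit K → queue [C, H, N, B]
Visit C → queue [H, N, B]
Visit H → queue [N, B]
Visit N → queue [B]
Visit B → queue []

Visit order: G, J, F, D, L, I, E, A, M, K, C, H, N, B

C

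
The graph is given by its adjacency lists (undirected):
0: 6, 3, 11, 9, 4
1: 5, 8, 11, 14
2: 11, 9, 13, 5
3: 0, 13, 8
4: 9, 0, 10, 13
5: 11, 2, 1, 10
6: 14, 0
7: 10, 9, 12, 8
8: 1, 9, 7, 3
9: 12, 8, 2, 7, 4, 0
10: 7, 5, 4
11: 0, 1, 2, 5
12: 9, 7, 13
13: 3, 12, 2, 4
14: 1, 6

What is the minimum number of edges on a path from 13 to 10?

Level 0: 13
Level 1: 2, 3, 4, 12
Level 2: 0, 5, 7, 8, 9, 10, 11
Level 3: 1, 6
Level 4: 14
10 first appears at level 2.

2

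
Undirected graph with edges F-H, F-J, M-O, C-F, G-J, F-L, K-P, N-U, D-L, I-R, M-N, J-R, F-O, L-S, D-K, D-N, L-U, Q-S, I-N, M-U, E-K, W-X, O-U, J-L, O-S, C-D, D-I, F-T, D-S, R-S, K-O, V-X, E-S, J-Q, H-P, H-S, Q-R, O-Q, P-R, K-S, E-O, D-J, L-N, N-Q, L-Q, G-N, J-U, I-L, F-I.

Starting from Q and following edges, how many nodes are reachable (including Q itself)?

BFS from Q visits: Q, S, R, O, N, L, J, K, H, E, D, P, I, U, M, F, G, C, T
Reachable nodes: 19 of 22 total.

19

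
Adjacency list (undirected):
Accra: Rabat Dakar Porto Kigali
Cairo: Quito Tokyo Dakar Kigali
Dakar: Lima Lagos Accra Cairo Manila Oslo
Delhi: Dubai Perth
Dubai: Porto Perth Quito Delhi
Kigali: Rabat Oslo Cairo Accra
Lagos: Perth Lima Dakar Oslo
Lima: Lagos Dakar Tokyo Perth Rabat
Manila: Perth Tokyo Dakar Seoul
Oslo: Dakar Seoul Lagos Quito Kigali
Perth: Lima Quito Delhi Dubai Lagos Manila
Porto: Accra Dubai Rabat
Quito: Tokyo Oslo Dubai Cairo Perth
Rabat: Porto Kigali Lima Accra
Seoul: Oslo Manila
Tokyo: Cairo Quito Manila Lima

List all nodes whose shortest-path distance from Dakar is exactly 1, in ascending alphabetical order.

Level 0: Dakar
Level 1: Accra, Cairo, Lagos, Lima, Manila, Oslo
Level 2: Kigali, Perth, Porto, Quito, Rabat, Seoul, Tokyo
Level 3: Delhi, Dubai

Accra, Cairo, Lagos, Lima, Manila, Oslo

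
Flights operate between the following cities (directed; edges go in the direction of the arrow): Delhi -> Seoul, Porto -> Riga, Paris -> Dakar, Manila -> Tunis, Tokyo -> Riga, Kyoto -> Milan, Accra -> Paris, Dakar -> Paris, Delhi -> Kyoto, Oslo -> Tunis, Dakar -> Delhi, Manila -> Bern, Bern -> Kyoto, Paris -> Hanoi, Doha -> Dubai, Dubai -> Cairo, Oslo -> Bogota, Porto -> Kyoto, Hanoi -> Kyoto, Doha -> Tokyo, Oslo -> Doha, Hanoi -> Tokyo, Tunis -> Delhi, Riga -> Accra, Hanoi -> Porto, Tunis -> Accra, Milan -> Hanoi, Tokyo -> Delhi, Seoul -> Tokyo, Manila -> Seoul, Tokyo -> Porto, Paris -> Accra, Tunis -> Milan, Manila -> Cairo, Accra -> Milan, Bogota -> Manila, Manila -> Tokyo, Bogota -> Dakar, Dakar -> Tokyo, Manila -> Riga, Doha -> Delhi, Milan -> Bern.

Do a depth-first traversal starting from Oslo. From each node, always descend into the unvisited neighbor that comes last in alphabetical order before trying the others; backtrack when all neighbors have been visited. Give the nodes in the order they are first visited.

Oslo -> Tunis -> Milan -> Hanoi -> Tokyo -> Riga -> Accra -> Paris -> Dakar -> Delhi -> Seoul -> Kyoto -> Porto -> Bern -> Doha -> Dubai -> Cairo -> Bogota -> Manila

Visit Oslo
Oslo → Tunis
Tunis → Milan
Milan → Hanoi
Hanoi → Tokyo
Tokyo → Riga
Riga → Accra
Accra → Paris
Paris → Dakar
Dakar → Delhi
Delhi → Seoul
Delhi → Kyoto
Tokyo → Porto
Milan → Bern
Oslo → Doha
Doha → Dubai
Dubai → Cairo
Oslo → Bogota
Bogota → Manila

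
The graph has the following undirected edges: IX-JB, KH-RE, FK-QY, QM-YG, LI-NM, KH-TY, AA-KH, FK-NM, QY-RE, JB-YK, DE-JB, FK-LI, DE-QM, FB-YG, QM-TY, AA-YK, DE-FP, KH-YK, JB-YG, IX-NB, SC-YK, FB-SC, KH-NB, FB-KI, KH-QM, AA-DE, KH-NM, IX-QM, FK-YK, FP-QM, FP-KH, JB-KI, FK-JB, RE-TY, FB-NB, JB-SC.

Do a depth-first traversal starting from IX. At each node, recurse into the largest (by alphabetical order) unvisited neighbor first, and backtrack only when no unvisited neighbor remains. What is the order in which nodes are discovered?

IX QM YG JB YK SC FB NB KH TY RE QY FK NM LI FP DE AA KI

Visit IX
IX → QM
QM → YG
YG → JB
JB → YK
YK → SC
SC → FB
FB → NB
NB → KH
KH → TY
TY → RE
RE → QY
QY → FK
FK → NM
NM → LI
KH → FP
FP → DE
DE → AA
FB → KI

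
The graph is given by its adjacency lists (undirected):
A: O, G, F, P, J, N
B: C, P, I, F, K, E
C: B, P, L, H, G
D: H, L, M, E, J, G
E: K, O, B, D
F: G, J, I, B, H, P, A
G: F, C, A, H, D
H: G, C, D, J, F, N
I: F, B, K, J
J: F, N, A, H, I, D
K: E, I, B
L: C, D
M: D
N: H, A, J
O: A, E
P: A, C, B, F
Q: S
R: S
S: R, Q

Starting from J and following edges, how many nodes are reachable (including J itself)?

BFS from J visits: J, A, D, F, H, I, N, G, O, P, E, L, M, B, C, K
Reachable nodes: 16 of 19 total.

16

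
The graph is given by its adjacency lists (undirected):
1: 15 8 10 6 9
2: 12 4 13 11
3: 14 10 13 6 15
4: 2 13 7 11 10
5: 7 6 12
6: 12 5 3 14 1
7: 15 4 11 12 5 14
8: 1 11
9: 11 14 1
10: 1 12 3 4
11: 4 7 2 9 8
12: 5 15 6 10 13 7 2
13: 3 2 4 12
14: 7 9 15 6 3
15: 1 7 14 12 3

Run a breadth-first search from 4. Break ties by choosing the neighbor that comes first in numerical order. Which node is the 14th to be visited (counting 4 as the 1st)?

9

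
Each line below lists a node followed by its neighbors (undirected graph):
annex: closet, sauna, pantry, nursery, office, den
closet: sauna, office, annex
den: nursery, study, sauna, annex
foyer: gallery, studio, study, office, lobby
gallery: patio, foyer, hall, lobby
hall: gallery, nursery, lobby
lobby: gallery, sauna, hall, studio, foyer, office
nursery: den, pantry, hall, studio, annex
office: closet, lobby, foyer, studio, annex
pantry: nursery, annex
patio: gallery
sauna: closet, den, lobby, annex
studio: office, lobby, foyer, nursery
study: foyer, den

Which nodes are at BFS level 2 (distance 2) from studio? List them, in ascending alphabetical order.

annex, closet, den, gallery, hall, pantry, sauna, study

Level 0: studio
Level 1: foyer, lobby, nursery, office
Level 2: annex, closet, den, gallery, hall, pantry, sauna, study
Level 3: patio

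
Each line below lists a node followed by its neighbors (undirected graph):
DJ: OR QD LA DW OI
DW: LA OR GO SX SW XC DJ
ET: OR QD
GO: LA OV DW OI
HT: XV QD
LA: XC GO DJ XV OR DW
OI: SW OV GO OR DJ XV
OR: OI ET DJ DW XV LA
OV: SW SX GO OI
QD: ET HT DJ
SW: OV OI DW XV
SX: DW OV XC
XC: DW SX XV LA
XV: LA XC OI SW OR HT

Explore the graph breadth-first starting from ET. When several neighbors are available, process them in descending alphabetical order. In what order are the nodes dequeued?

Visit ET; enqueue QD, OR → queue [QD, OR]
Visit QD; enqueue HT, DJ → queue [OR, HT, DJ]
Visit OR; enqueue XV, OI, LA, DW → queue [HT, DJ, XV, OI, LA, DW]
Visit HT → queue [DJ, XV, OI, LA, DW]
Visit DJ → queue [XV, OI, LA, DW]
Visit XV; enqueue XC, SW → queue [OI, LA, DW, XC, SW]
Visit OI; enqueue OV, GO → queue [LA, DW, XC, SW, OV, GO]
Visit LA → queue [DW, XC, SW, OV, GO]
Visit DW; enqueue SX → queue [XC, SW, OV, GO, SX]
Visit XC → queue [SW, OV, GO, SX]
Visit SW → queue [OV, GO, SX]
Visit OV → queue [GO, SX]
Visit GO → queue [SX]
Visit SX → queue []

ET, QD, OR, HT, DJ, XV, OI, LA, DW, XC, SW, OV, GO, SX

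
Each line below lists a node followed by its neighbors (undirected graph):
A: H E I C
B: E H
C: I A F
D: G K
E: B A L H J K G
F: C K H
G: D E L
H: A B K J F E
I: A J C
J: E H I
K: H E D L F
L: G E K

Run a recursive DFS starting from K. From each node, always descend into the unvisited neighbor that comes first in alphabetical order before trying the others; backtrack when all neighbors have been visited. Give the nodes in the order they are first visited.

K, D, G, E, A, C, F, H, B, J, I, L

Visit K
K → D
D → G
G → E
E → A
A → C
C → F
F → H
H → B
H → J
J → I
E → L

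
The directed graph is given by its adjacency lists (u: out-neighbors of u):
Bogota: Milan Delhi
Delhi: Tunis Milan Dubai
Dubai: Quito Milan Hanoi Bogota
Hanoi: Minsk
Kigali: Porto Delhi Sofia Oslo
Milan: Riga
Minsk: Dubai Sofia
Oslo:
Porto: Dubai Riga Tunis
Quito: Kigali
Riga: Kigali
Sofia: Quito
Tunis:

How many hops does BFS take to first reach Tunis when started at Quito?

3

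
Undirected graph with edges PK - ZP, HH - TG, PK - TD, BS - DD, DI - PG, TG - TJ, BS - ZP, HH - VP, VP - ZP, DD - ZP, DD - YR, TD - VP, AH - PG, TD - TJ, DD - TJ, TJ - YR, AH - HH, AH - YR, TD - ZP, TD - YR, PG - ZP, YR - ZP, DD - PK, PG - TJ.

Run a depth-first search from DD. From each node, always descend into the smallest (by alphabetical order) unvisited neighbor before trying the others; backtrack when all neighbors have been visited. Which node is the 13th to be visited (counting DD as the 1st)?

DI

Visit DD
DD → BS
BS → ZP
ZP → PG
PG → AH
AH → HH
HH → TG
TG → TJ
TJ → TD
TD → PK
TD → VP
TD → YR
PG → DI

Visit order: DD, BS, ZP, PG, AH, HH, TG, TJ, TD, PK, VP, YR, DI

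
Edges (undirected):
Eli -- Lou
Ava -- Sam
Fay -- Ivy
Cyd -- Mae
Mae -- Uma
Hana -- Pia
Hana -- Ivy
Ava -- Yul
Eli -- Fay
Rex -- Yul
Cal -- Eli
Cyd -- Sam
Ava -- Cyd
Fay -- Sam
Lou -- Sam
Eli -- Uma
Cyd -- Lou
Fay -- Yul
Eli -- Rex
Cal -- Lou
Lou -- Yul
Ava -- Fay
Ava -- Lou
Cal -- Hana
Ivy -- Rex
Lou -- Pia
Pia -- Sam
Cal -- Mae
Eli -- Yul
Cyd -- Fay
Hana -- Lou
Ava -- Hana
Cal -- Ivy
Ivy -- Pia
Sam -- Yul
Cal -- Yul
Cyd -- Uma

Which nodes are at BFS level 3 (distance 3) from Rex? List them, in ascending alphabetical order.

Cyd, Mae

Level 0: Rex
Level 1: Eli, Ivy, Yul
Level 2: Ava, Cal, Fay, Hana, Lou, Pia, Sam, Uma
Level 3: Cyd, Mae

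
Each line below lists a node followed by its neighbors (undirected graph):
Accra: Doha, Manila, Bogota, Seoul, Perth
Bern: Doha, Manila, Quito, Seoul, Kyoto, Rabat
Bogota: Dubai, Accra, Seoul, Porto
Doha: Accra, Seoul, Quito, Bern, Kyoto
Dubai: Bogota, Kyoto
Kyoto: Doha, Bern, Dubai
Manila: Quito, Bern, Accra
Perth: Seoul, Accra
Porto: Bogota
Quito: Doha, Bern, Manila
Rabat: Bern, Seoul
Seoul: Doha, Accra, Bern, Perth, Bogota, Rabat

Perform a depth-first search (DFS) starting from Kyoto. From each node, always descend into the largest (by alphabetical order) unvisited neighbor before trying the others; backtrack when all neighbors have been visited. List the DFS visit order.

Kyoto, Dubai, Bogota, Seoul, Rabat, Bern, Quito, Manila, Accra, Perth, Doha, Porto

Visit Kyoto
Kyoto → Dubai
Dubai → Bogota
Bogota → Seoul
Seoul → Rabat
Rabat → Bern
Bern → Quito
Quito → Manila
Manila → Accra
Accra → Perth
Accra → Doha
Bogota → Porto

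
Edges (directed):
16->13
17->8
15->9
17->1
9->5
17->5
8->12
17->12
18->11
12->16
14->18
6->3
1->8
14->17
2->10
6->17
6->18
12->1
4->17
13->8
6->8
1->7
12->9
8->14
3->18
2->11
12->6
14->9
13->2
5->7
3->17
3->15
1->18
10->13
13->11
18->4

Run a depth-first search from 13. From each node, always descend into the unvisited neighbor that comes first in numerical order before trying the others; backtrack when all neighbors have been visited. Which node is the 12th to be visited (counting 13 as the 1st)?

5

Visit 13
13 → 2
2 → 10
2 → 11
13 → 8
8 → 12
12 → 1
1 → 7
1 → 18
18 → 4
4 → 17
17 → 5
12 → 6
6 → 3
3 → 15
15 → 9
12 → 16
8 → 14

Visit order: 13, 2, 10, 11, 8, 12, 1, 7, 18, 4, 17, 5, 6, 3, 15, 9, 16, 14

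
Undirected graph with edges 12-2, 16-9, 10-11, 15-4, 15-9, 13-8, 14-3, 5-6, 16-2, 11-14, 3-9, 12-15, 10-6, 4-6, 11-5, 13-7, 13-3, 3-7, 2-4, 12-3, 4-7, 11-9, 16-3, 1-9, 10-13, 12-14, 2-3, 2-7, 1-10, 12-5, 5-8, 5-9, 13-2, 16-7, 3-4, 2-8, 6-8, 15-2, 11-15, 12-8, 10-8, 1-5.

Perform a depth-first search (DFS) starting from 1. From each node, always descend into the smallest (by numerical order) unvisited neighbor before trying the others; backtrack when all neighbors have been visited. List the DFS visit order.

Visit 1
1 → 5
5 → 6
6 → 4
4 → 2
2 → 3
3 → 7
7 → 13
13 → 8
8 → 10
10 → 11
11 → 9
9 → 15
15 → 12
12 → 14
9 → 16

1 -> 5 -> 6 -> 4 -> 2 -> 3 -> 7 -> 13 -> 8 -> 10 -> 11 -> 9 -> 15 -> 12 -> 14 -> 16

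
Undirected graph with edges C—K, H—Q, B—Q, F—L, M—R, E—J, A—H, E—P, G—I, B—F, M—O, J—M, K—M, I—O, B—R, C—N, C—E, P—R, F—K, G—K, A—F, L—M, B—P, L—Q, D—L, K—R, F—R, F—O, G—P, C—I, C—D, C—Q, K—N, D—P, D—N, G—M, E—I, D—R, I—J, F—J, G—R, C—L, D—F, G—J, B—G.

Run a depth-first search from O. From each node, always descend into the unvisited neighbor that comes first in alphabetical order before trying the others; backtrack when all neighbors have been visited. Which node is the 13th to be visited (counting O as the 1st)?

Visit O
O → F
F → A
A → H
H → Q
Q → B
B → G
G → I
I → C
C → D
D → L
L → M
M → J
J → E
E → P
P → R
R → K
K → N

Visit order: O, F, A, H, Q, B, G, I, C, D, L, M, J, E, P, R, K, N

J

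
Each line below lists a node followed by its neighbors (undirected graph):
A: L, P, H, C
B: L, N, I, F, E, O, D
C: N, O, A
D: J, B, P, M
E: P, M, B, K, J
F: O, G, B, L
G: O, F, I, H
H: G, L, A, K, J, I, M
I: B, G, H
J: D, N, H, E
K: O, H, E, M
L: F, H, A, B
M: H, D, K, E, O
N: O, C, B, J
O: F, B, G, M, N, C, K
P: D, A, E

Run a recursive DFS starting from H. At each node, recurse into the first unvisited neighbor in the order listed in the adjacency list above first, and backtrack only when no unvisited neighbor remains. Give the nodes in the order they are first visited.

H -> G -> O -> F -> B -> L -> A -> P -> D -> J -> N -> C -> E -> M -> K -> I

Visit H
H → G
G → O
O → F
F → B
B → L
L → A
A → P
P → D
D → J
J → N
N → C
J → E
E → M
M → K
B → I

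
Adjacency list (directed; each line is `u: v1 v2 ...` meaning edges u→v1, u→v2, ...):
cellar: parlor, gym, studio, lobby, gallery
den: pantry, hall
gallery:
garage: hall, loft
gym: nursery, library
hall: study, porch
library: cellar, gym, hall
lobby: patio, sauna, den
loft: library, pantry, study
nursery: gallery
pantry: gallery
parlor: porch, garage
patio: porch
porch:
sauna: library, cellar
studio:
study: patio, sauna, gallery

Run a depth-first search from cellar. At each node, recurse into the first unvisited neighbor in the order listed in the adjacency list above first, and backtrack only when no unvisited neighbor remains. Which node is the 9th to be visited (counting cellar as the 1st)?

Visit cellar
cellar → parlor
parlor → porch
parlor → garage
garage → hall
hall → study
study → patio
study → sauna
sauna → library
library → gym
gym → nursery
nursery → gallery
garage → loft
loft → pantry
cellar → studio
cellar → lobby
lobby → den

Visit order: cellar, parlor, porch, garage, hall, study, patio, sauna, library, gym, nursery, gallery, loft, pantry, studio, lobby, den

library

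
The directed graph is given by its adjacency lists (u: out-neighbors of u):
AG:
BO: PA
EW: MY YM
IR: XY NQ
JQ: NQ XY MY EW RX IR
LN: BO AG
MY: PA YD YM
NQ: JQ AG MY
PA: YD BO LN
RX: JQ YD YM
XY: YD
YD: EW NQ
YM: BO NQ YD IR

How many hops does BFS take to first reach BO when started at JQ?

3

Level 0: JQ
Level 1: EW, IR, MY, NQ, RX, XY
Level 2: AG, PA, YD, YM
Level 3: BO, LN
BO first appears at level 3.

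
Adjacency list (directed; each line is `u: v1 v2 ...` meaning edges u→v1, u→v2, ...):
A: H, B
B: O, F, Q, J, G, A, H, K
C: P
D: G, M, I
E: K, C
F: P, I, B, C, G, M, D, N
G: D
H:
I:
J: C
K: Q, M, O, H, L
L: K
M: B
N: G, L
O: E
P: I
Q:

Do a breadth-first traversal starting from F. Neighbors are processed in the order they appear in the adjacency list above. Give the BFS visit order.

Visit F; enqueue P, I, B, C, G, M, D, N → queue [P, I, B, C, G, M, D, N]
Visit P → queue [I, B, C, G, M, D, N]
Visit I → queue [B, C, G, M, D, N]
Visit B; enqueue O, Q, J, A, H, K → queue [C, G, M, D, N, O, Q, J, A, H, K]
Visit C → queue [G, M, D, N, O, Q, J, A, H, K]
Visit G → queue [M, D, N, O, Q, J, A, H, K]
Visit M → queue [D, N, O, Q, J, A, H, K]
Visit D → queue [N, O, Q, J, A, H, K]
Visit N; enqueue L → queue [O, Q, J, A, H, K, L]
Visit O; enqueue E → queue [Q, J, A, H, K, L, E]
Visit Q → queue [J, A, H, K, L, E]
Visit J → queue [A, H, K, L, E]
Visit A → queue [H, K, L, E]
Visit H → queue [K, L, E]
Visit K → queue [L, E]
Visit L → queue [E]
Visit E → queue []

F → P → I → B → C → G → M → D → N → O → Q → J → A → H → K → L → E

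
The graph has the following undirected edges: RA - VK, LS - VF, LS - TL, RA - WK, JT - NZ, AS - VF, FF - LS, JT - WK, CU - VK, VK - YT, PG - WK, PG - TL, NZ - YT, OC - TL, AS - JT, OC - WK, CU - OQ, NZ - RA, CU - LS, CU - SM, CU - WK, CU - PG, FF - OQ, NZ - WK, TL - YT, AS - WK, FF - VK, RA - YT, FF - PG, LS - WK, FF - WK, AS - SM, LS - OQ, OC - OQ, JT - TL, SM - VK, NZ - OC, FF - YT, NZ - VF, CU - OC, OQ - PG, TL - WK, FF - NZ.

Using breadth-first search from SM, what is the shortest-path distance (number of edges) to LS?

Level 0: SM
Level 1: AS, CU, VK
Level 2: FF, JT, LS, OC, OQ, PG, RA, VF, WK, YT
Level 3: NZ, TL
LS first appears at level 2.

2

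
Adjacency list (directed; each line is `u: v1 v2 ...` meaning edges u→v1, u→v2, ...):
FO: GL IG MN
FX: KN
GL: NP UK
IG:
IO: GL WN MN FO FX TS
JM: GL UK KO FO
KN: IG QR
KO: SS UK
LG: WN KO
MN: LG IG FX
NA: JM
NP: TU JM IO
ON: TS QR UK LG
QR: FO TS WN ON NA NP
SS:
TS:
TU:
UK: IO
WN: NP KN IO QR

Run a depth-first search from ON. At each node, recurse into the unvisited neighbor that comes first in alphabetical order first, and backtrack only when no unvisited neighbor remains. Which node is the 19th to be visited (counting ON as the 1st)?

WN

Visit ON
ON → LG
LG → KO
KO → SS
KO → UK
UK → IO
IO → FO
FO → GL
GL → NP
NP → JM
NP → TU
FO → IG
FO → MN
MN → FX
FX → KN
KN → QR
QR → NA
QR → TS
QR → WN

Visit order: ON, LG, KO, SS, UK, IO, FO, GL, NP, JM, TU, IG, MN, FX, KN, QR, NA, TS, WN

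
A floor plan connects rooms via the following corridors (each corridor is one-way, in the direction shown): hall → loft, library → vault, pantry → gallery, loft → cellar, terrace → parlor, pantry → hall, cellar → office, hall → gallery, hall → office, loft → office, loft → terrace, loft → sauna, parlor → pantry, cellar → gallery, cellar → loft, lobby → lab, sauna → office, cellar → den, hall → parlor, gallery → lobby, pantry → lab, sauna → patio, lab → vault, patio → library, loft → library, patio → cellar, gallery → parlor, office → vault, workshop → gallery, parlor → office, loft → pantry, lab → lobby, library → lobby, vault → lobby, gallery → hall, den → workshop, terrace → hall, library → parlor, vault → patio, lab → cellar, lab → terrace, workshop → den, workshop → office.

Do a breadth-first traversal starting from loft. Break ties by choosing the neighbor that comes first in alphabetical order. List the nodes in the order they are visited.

Visit loft; enqueue cellar, library, office, pantry, sauna, terrace → queue [cellar, library, office, pantry, sauna, terrace]
Visit cellar; enqueue den, gallery → queue [library, office, pantry, sauna, terrace, den, gallery]
Visit library; enqueue lobby, parlor, vault → queue [office, pantry, sauna, terrace, den, gallery, lobby, parlor, vault]
Visit office → queue [pantry, sauna, terrace, den, gallery, lobby, parlor, vault]
Visit pantry; enqueue hall, lab → queue [sauna, terrace, den, gallery, lobby, parlor, vault, hall, lab]
Visit sauna; enqueue patio → queue [terrace, den, gallery, lobby, parlor, vault, hall, lab, patio]
Visit terrace → queue [den, gallery, lobby, parlor, vault, hall, lab, patio]
Visit den; enqueue workshop → queue [gallery, lobby, parlor, vault, hall, lab, patio, workshop]
Visit gallery → queue [lobby, parlor, vault, hall, lab, patio, workshop]
Visit lobby → queue [parlor, vault, hall, lab, patio, workshop]
Visit parlor → queue [vault, hall, lab, patio, workshop]
Visit vault → queue [hall, lab, patio, workshop]
Visit hall → queue [lab, patio, workshop]
Visit lab → queue [patio, workshop]
Visit patio → queue [workshop]
Visit workshop → queue []

loft cellar library office pantry sauna terrace den gallery lobby parlor vault hall lab patio workshop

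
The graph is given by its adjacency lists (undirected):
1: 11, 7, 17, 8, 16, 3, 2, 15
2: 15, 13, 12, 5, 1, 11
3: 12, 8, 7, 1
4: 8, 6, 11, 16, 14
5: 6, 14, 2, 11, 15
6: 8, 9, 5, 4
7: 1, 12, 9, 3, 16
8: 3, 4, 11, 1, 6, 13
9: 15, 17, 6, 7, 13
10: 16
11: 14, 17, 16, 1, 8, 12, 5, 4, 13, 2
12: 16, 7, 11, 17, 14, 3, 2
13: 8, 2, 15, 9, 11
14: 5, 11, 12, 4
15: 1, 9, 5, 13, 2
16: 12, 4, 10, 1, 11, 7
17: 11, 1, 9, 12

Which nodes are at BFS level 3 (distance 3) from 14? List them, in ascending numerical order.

9, 10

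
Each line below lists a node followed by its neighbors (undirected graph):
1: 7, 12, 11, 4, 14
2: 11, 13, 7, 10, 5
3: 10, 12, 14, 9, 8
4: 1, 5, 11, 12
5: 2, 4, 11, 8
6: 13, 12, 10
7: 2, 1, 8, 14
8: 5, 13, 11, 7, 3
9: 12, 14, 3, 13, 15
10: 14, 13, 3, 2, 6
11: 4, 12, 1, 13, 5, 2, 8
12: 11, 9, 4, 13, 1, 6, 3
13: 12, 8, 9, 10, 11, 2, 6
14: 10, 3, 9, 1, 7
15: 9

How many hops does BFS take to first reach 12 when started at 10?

Level 0: 10
Level 1: 2, 3, 6, 13, 14
Level 2: 1, 5, 7, 8, 9, 11, 12
Level 3: 4, 15
12 first appears at level 2.

2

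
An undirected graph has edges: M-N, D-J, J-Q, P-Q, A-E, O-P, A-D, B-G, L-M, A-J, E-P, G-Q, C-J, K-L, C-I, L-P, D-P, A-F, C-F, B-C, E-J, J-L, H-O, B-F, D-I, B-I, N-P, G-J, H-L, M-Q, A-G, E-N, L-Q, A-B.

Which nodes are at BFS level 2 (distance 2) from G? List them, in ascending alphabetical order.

C, D, E, F, I, L, M, P

Level 0: G
Level 1: A, B, J, Q
Level 2: C, D, E, F, I, L, M, P
Level 3: H, K, N, O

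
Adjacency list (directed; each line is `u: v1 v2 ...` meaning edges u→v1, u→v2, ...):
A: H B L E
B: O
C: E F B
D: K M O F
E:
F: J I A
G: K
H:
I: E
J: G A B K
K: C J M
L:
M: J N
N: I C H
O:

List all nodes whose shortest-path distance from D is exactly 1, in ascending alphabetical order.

F, K, M, O

Level 0: D
Level 1: F, K, M, O
Level 2: A, C, I, J, N
Level 3: B, E, G, H, L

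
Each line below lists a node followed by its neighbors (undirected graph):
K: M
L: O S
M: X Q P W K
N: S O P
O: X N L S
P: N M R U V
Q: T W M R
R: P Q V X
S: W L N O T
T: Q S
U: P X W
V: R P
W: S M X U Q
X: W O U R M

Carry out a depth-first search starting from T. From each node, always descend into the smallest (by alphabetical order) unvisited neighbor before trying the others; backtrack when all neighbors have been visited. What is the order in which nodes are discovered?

T -> Q -> M -> K -> P -> N -> O -> L -> S -> W -> U -> X -> R -> V

Visit T
T → Q
Q → M
M → K
M → P
P → N
N → O
O → L
L → S
S → W
W → U
U → X
X → R
R → V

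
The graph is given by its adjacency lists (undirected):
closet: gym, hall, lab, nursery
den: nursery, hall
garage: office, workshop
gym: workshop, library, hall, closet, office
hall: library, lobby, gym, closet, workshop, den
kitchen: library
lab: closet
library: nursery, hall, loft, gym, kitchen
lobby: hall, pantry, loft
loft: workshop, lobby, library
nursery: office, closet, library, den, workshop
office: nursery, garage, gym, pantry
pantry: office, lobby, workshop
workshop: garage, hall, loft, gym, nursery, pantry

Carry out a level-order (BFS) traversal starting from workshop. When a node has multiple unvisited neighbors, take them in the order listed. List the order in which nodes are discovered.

Visit workshop; enqueue garage, hall, loft, gym, nursery, pantry → queue [garage, hall, loft, gym, nursery, pantry]
Visit garage; enqueue office → queue [hall, loft, gym, nursery, pantry, office]
Visit hall; enqueue library, lobby, closet, den → queue [loft, gym, nursery, pantry, office, library, lobby, closet, den]
Visit loft → queue [gym, nursery, pantry, office, library, lobby, closet, den]
Visit gym → queue [nursery, pantry, office, library, lobby, closet, den]
Visit nursery → queue [pantry, office, library, lobby, closet, den]
Visit pantry → queue [office, library, lobby, closet, den]
Visit office → queue [library, lobby, closet, den]
Visit library; enqueue kitchen → queue [lobby, closet, den, kitchen]
Visit lobby → queue [closet, den, kitchen]
Visit closet; enqueue lab → queue [den, kitchen, lab]
Visit den → queue [kitchen, lab]
Visit kitchen → queue [lab]
Visit lab → queue []

workshop -> garage -> hall -> loft -> gym -> nursery -> pantry -> office -> library -> lobby -> closet -> den -> kitchen -> lab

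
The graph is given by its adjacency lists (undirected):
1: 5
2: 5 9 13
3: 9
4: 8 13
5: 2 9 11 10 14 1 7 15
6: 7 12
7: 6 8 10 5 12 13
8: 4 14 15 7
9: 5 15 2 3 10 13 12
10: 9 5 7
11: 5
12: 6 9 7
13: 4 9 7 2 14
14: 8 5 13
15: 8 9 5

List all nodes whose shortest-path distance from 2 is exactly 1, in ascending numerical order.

Level 0: 2
Level 1: 5, 9, 13
Level 2: 1, 3, 4, 7, 10, 11, 12, 14, 15
Level 3: 6, 8

5, 9, 13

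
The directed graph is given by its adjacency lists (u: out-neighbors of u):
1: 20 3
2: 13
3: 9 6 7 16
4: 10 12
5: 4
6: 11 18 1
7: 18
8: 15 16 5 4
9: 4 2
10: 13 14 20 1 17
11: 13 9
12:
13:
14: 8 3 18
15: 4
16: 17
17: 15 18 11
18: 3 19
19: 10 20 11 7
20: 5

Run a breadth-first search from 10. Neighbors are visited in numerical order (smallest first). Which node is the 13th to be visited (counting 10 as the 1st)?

Visit 10; enqueue 1, 13, 14, 17, 20 → queue [1, 13, 14, 17, 20]
Visit 1; enqueue 3 → queue [13, 14, 17, 20, 3]
Visit 13 → queue [14, 17, 20, 3]
Visit 14; enqueue 8, 18 → queue [17, 20, 3, 8, 18]
Visit 17; enqueue 11, 15 → queue [20, 3, 8, 18, 11, 15]
Visit 20; enqueue 5 → queue [3, 8, 18, 11, 15, 5]
Visit 3; enqueue 6, 7, 9, 16 → queue [8, 18, 11, 15, 5, 6, 7, 9, 16]
Visit 8; enqueue 4 → queue [18, 11, 15, 5, 6, 7, 9, 16, 4]
Visit 18; enqueue 19 → queue [11, 15, 5, 6, 7, 9, 16, 4, 19]
Visit 11 → queue [15, 5, 6, 7, 9, 16, 4, 19]
Visit 15 → queue [5, 6, 7, 9, 16, 4, 19]
Visit 5 → queue [6, 7, 9, 16, 4, 19]
Visit 6 → queue [7, 9, 16, 4, 19]
Visit 7 → queue [9, 16, 4, 19]
Visit 9; enqueue 2 → queue [16, 4, 19, 2]
Visit 16 → queue [4, 19, 2]
Visit 4; enqueue 12 → queue [19, 2, 12]
Visit 19 → queue [2, 12]
Visit 2 → queue [12]
Visit 12 → queue []

Visit order: 10, 1, 13, 14, 17, 20, 3, 8, 18, 11, 15, 5, 6, 7, 9, 16, 4, 19, 2, 12

6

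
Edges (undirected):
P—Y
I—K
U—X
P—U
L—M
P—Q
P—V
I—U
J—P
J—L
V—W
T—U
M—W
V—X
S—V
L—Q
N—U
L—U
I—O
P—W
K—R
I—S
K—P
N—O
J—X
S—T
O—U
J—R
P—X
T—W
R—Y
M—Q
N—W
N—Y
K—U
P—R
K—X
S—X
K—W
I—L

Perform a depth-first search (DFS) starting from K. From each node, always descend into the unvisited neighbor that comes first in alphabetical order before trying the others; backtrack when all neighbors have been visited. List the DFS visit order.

Visit K
K → I
I → L
L → J
J → P
P → Q
Q → M
M → W
W → N
N → O
O → U
U → T
T → S
S → V
V → X
N → Y
Y → R

K → I → L → J → P → Q → M → W → N → O → U → T → S → V → X → Y → R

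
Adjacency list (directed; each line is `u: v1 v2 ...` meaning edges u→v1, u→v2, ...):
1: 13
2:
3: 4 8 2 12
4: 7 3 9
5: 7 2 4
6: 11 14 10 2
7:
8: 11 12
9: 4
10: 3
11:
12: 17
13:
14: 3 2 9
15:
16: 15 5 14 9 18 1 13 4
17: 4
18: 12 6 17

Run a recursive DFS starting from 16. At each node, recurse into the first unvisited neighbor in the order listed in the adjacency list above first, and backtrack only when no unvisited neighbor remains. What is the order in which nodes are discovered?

16, 15, 5, 7, 2, 4, 3, 8, 11, 12, 17, 9, 14, 18, 6, 10, 1, 13

Visit 16
16 → 15
16 → 5
5 → 7
5 → 2
5 → 4
4 → 3
3 → 8
8 → 11
8 → 12
12 → 17
4 → 9
16 → 14
16 → 18
18 → 6
6 → 10
16 → 1
1 → 13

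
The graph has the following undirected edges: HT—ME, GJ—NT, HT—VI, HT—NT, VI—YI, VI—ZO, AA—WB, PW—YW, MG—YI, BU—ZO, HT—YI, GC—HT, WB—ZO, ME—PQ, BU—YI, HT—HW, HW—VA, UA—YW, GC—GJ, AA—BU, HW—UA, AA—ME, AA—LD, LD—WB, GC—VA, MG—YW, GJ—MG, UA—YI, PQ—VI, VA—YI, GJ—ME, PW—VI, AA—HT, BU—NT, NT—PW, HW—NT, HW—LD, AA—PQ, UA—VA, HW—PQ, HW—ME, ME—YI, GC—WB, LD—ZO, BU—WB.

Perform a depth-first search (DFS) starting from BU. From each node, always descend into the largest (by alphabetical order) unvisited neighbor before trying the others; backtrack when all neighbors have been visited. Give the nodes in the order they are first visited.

BU -> ZO -> WB -> LD -> HW -> VA -> YI -> VI -> PW -> YW -> UA -> MG -> GJ -> NT -> HT -> ME -> PQ -> AA -> GC

Visit BU
BU → ZO
ZO → WB
WB → LD
LD → HW
HW → VA
VA → YI
YI → VI
VI → PW
PW → YW
YW → UA
YW → MG
MG → GJ
GJ → NT
NT → HT
HT → ME
ME → PQ
PQ → AA
HT → GC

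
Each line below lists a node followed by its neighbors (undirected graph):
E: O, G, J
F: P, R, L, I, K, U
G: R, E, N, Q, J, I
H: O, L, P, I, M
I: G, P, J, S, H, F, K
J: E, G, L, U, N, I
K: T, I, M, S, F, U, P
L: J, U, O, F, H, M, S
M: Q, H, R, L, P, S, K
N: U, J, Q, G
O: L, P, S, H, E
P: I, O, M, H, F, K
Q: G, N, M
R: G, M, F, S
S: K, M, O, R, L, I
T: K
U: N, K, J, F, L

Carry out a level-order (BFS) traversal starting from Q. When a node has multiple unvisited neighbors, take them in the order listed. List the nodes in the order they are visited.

Q -> G -> N -> M -> R -> E -> J -> I -> U -> H -> L -> P -> S -> K -> F -> O -> T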